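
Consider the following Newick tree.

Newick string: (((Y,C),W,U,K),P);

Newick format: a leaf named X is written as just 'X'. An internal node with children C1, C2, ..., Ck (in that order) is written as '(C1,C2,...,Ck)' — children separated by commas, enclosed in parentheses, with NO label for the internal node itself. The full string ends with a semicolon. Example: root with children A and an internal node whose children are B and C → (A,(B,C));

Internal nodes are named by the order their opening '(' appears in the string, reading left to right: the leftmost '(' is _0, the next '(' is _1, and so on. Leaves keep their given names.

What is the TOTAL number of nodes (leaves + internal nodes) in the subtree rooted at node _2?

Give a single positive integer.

Newick: (((Y,C),W,U,K),P);
Locate _2: it is the '(' at position 2 (the 3rd '(' reading left to right).
Query: subtree rooted at _2
_2: subtree_size = 1 + 2
  Y: subtree_size = 1 + 0
  C: subtree_size = 1 + 0
Total subtree size of _2: 3

Answer: 3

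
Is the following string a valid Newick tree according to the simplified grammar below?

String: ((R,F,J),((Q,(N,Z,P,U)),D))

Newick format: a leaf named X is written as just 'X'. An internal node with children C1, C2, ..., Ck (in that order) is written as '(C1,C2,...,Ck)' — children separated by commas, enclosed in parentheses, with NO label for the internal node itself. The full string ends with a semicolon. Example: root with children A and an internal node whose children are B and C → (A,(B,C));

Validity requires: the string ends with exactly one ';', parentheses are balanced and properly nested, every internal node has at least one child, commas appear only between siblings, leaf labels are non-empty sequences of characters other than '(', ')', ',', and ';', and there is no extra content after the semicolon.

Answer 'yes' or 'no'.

Input: ((R,F,J),((Q,(N,Z,P,U)),D))
Paren balance: 5 '(' vs 5 ')' OK
Ends with single ';': False
Full parse: FAILS (must end with ;)
Valid: False

Answer: no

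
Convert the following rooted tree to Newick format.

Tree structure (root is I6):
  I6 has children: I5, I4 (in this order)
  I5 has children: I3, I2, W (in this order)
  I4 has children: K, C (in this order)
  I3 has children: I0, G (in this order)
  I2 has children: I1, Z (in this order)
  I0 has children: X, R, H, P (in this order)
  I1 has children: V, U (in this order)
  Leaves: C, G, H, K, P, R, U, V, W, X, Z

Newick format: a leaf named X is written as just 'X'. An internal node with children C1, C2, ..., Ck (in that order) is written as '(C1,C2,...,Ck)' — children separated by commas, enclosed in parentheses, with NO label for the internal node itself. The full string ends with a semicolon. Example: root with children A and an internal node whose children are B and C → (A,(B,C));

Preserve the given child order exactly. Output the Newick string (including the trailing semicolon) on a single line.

internal I6 with children ['I5', 'I4']
  internal I5 with children ['I3', 'I2', 'W']
    internal I3 with children ['I0', 'G']
      internal I0 with children ['X', 'R', 'H', 'P']
        leaf 'X' → 'X'
        leaf 'R' → 'R'
        leaf 'H' → 'H'
        leaf 'P' → 'P'
      → '(X,R,H,P)'
      leaf 'G' → 'G'
    → '((X,R,H,P),G)'
    internal I2 with children ['I1', 'Z']
      internal I1 with children ['V', 'U']
        leaf 'V' → 'V'
        leaf 'U' → 'U'
      → '(V,U)'
      leaf 'Z' → 'Z'
    → '((V,U),Z)'
    leaf 'W' → 'W'
  → '(((X,R,H,P),G),((V,U),Z),W)'
  internal I4 with children ['K', 'C']
    leaf 'K' → 'K'
    leaf 'C' → 'C'
  → '(K,C)'
→ '((((X,R,H,P),G),((V,U),Z),W),(K,C))'
Final: ((((X,R,H,P),G),((V,U),Z),W),(K,C));

Answer: ((((X,R,H,P),G),((V,U),Z),W),(K,C));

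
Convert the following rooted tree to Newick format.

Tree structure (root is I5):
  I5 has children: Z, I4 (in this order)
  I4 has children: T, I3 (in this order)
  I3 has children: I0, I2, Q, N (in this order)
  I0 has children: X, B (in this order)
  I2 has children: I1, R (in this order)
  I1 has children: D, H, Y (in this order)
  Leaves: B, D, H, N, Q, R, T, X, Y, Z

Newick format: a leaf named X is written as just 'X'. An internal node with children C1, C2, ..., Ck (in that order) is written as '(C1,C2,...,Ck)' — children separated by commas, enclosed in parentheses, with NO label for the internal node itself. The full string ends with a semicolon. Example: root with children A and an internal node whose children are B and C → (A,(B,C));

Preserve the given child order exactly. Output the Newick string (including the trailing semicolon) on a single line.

internal I5 with children ['Z', 'I4']
  leaf 'Z' → 'Z'
  internal I4 with children ['T', 'I3']
    leaf 'T' → 'T'
    internal I3 with children ['I0', 'I2', 'Q', 'N']
      internal I0 with children ['X', 'B']
        leaf 'X' → 'X'
        leaf 'B' → 'B'
      → '(X,B)'
      internal I2 with children ['I1', 'R']
        internal I1 with children ['D', 'H', 'Y']
          leaf 'D' → 'D'
          leaf 'H' → 'H'
          leaf 'Y' → 'Y'
        → '(D,H,Y)'
        leaf 'R' → 'R'
      → '((D,H,Y),R)'
      leaf 'Q' → 'Q'
      leaf 'N' → 'N'
    → '((X,B),((D,H,Y),R),Q,N)'
  → '(T,((X,B),((D,H,Y),R),Q,N))'
→ '(Z,(T,((X,B),((D,H,Y),R),Q,N)))'
Final: (Z,(T,((X,B),((D,H,Y),R),Q,N)));

Answer: (Z,(T,((X,B),((D,H,Y),R),Q,N)));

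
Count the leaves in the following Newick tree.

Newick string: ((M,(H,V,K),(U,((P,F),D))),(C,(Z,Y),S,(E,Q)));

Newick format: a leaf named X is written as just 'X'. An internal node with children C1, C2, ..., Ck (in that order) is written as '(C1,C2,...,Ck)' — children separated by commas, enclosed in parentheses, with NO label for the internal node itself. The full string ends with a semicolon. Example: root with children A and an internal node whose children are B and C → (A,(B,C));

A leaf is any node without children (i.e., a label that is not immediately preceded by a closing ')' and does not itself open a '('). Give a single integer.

Newick: ((M,(H,V,K),(U,((P,F),D))),(C,(Z,Y),S,(E,Q)));
Scan left-to-right; a leaf is any maximal label run not followed by '(':
  pos 2: leaf 'M' → count = 1
  pos 5: leaf 'H' → count = 2
  pos 7: leaf 'V' → count = 3
  pos 9: leaf 'K' → count = 4
  pos 13: leaf 'U' → count = 5
  pos 17: leaf 'P' → count = 6
  pos 19: leaf 'F' → count = 7
  pos 22: leaf 'D' → count = 8
  pos 28: leaf 'C' → count = 9
  pos 31: leaf 'Z' → count = 10
  pos 33: leaf 'Y' → count = 11
  pos 36: leaf 'S' → count = 12
  pos 39: leaf 'E' → count = 13
  pos 41: leaf 'Q' → count = 14
Total leaves: 14

Answer: 14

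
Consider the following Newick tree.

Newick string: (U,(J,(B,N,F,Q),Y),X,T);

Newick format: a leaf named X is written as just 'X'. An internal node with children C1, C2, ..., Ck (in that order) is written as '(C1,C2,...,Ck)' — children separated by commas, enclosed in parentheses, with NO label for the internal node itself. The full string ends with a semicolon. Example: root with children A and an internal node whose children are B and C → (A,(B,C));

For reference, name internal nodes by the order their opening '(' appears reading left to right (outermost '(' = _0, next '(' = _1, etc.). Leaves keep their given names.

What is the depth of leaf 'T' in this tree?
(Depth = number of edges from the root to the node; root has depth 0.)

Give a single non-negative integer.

Newick: (U,(J,(B,N,F,Q),Y),X,T);
Naming internals by '(' encounter order: outermost '(' = _0, next = _1, ...
Query node: T
Path from root: _0 -> T
Depth of T: 1 (number of edges from root)

Answer: 1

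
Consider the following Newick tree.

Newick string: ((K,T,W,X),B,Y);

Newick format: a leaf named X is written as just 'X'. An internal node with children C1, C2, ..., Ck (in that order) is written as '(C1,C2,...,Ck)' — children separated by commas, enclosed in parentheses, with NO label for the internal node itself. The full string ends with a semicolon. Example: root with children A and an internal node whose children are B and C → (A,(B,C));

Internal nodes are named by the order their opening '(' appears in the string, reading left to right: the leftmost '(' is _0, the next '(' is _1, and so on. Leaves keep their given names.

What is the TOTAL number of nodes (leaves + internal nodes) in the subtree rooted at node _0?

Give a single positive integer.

Answer: 8

Derivation:
Newick: ((K,T,W,X),B,Y);
Locate _0: it is the '(' at position 0 (the 1st '(' reading left to right).
Query: subtree rooted at _0
_0: subtree_size = 1 + 7
  _1: subtree_size = 1 + 4
    K: subtree_size = 1 + 0
    T: subtree_size = 1 + 0
    W: subtree_size = 1 + 0
    X: subtree_size = 1 + 0
  B: subtree_size = 1 + 0
  Y: subtree_size = 1 + 0
Total subtree size of _0: 8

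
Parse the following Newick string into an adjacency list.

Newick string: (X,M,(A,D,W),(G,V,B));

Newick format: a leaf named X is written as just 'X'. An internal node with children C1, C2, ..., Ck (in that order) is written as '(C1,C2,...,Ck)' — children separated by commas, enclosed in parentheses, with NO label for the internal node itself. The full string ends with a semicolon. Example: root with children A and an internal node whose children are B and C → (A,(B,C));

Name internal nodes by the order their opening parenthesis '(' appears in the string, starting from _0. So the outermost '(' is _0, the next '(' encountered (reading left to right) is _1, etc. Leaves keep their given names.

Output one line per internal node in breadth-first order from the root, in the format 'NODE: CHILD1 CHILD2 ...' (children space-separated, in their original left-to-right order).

Input: (X,M,(A,D,W),(G,V,B));
Scanning left-to-right, naming '(' by encounter order:
  pos 0: '(' -> open internal node _0 (depth 1)
  pos 5: '(' -> open internal node _1 (depth 2)
  pos 11: ')' -> close internal node _1 (now at depth 1)
  pos 13: '(' -> open internal node _2 (depth 2)
  pos 19: ')' -> close internal node _2 (now at depth 1)
  pos 20: ')' -> close internal node _0 (now at depth 0)
Total internal nodes: 3
BFS adjacency from root:
  _0: X M _1 _2
  _1: A D W
  _2: G V B

Answer: _0: X M _1 _2
_1: A D W
_2: G V B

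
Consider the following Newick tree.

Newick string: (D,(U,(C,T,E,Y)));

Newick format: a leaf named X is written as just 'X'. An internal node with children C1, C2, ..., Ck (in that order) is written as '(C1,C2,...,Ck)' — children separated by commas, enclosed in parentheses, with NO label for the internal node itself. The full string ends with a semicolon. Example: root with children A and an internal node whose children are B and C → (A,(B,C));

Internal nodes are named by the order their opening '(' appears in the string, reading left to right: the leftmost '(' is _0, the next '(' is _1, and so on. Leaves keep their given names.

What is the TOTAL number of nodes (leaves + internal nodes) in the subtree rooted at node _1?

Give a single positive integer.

Newick: (D,(U,(C,T,E,Y)));
Locate _1: it is the '(' at position 3 (the 2nd '(' reading left to right).
Query: subtree rooted at _1
_1: subtree_size = 1 + 6
  U: subtree_size = 1 + 0
  _2: subtree_size = 1 + 4
    C: subtree_size = 1 + 0
    T: subtree_size = 1 + 0
    E: subtree_size = 1 + 0
    Y: subtree_size = 1 + 0
Total subtree size of _1: 7

Answer: 7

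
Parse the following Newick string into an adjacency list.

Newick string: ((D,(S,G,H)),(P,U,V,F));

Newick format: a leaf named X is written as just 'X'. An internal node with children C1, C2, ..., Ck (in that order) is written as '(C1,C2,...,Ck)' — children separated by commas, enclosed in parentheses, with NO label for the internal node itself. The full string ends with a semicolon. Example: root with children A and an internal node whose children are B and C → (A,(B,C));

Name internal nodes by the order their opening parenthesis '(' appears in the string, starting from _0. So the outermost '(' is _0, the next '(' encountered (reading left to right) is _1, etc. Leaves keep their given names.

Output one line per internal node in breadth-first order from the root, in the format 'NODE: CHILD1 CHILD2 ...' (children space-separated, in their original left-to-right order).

Answer: _0: _1 _3
_1: D _2
_3: P U V F
_2: S G H

Derivation:
Input: ((D,(S,G,H)),(P,U,V,F));
Scanning left-to-right, naming '(' by encounter order:
  pos 0: '(' -> open internal node _0 (depth 1)
  pos 1: '(' -> open internal node _1 (depth 2)
  pos 4: '(' -> open internal node _2 (depth 3)
  pos 10: ')' -> close internal node _2 (now at depth 2)
  pos 11: ')' -> close internal node _1 (now at depth 1)
  pos 13: '(' -> open internal node _3 (depth 2)
  pos 21: ')' -> close internal node _3 (now at depth 1)
  pos 22: ')' -> close internal node _0 (now at depth 0)
Total internal nodes: 4
BFS adjacency from root:
  _0: _1 _3
  _1: D _2
  _3: P U V F
  _2: S G H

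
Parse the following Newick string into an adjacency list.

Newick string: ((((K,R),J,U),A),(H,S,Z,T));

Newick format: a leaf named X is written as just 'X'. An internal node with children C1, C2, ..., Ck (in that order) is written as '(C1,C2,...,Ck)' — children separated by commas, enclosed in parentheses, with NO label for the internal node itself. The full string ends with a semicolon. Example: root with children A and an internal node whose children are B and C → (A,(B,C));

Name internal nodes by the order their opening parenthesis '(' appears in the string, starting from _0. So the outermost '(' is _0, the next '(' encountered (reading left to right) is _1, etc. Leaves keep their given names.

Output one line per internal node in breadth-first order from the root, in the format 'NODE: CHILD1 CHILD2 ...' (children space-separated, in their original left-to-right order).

Answer: _0: _1 _4
_1: _2 A
_4: H S Z T
_2: _3 J U
_3: K R

Derivation:
Input: ((((K,R),J,U),A),(H,S,Z,T));
Scanning left-to-right, naming '(' by encounter order:
  pos 0: '(' -> open internal node _0 (depth 1)
  pos 1: '(' -> open internal node _1 (depth 2)
  pos 2: '(' -> open internal node _2 (depth 3)
  pos 3: '(' -> open internal node _3 (depth 4)
  pos 7: ')' -> close internal node _3 (now at depth 3)
  pos 12: ')' -> close internal node _2 (now at depth 2)
  pos 15: ')' -> close internal node _1 (now at depth 1)
  pos 17: '(' -> open internal node _4 (depth 2)
  pos 25: ')' -> close internal node _4 (now at depth 1)
  pos 26: ')' -> close internal node _0 (now at depth 0)
Total internal nodes: 5
BFS adjacency from root:
  _0: _1 _4
  _1: _2 A
  _4: H S Z T
  _2: _3 J U
  _3: K R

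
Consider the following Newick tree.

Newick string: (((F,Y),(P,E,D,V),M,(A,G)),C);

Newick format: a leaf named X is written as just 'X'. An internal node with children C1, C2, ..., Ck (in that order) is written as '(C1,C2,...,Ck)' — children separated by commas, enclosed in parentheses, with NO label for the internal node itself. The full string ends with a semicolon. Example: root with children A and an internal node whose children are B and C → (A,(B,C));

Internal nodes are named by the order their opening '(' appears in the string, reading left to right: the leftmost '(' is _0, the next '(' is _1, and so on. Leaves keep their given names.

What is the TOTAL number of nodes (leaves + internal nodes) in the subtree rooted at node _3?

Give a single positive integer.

Answer: 5

Derivation:
Newick: (((F,Y),(P,E,D,V),M,(A,G)),C);
Locate _3: it is the '(' at position 8 (the 4th '(' reading left to right).
Query: subtree rooted at _3
_3: subtree_size = 1 + 4
  P: subtree_size = 1 + 0
  E: subtree_size = 1 + 0
  D: subtree_size = 1 + 0
  V: subtree_size = 1 + 0
Total subtree size of _3: 5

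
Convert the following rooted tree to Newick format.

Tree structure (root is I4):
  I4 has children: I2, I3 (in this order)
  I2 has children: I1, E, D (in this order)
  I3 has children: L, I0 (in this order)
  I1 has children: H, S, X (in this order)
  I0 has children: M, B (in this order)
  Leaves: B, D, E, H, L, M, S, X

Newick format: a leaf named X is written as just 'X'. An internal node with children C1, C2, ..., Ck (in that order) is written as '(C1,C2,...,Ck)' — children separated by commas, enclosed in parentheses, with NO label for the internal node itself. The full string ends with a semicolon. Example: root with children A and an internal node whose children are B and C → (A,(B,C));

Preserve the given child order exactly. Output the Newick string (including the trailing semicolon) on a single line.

Answer: (((H,S,X),E,D),(L,(M,B)));

Derivation:
internal I4 with children ['I2', 'I3']
  internal I2 with children ['I1', 'E', 'D']
    internal I1 with children ['H', 'S', 'X']
      leaf 'H' → 'H'
      leaf 'S' → 'S'
      leaf 'X' → 'X'
    → '(H,S,X)'
    leaf 'E' → 'E'
    leaf 'D' → 'D'
  → '((H,S,X),E,D)'
  internal I3 with children ['L', 'I0']
    leaf 'L' → 'L'
    internal I0 with children ['M', 'B']
      leaf 'M' → 'M'
      leaf 'B' → 'B'
    → '(M,B)'
  → '(L,(M,B))'
→ '(((H,S,X),E,D),(L,(M,B)))'
Final: (((H,S,X),E,D),(L,(M,B)));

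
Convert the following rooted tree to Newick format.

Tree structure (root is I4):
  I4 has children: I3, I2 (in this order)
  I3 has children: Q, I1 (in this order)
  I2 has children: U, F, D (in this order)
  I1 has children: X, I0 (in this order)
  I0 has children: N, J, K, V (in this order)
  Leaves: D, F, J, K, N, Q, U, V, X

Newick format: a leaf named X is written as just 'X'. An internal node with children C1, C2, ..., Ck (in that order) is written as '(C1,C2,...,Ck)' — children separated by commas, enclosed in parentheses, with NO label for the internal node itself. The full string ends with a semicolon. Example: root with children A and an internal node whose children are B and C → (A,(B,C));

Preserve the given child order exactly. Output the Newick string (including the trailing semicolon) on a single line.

internal I4 with children ['I3', 'I2']
  internal I3 with children ['Q', 'I1']
    leaf 'Q' → 'Q'
    internal I1 with children ['X', 'I0']
      leaf 'X' → 'X'
      internal I0 with children ['N', 'J', 'K', 'V']
        leaf 'N' → 'N'
        leaf 'J' → 'J'
        leaf 'K' → 'K'
        leaf 'V' → 'V'
      → '(N,J,K,V)'
    → '(X,(N,J,K,V))'
  → '(Q,(X,(N,J,K,V)))'
  internal I2 with children ['U', 'F', 'D']
    leaf 'U' → 'U'
    leaf 'F' → 'F'
    leaf 'D' → 'D'
  → '(U,F,D)'
→ '((Q,(X,(N,J,K,V))),(U,F,D))'
Final: ((Q,(X,(N,J,K,V))),(U,F,D));

Answer: ((Q,(X,(N,J,K,V))),(U,F,D));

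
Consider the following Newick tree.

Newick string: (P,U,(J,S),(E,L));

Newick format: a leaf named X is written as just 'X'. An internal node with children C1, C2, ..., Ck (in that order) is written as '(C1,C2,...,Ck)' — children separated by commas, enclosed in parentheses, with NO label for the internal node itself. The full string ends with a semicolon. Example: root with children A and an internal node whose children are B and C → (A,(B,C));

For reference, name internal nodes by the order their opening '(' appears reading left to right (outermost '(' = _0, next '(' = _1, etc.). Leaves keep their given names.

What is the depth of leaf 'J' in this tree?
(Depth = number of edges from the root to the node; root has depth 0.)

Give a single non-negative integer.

Answer: 2

Derivation:
Newick: (P,U,(J,S),(E,L));
Naming internals by '(' encounter order: outermost '(' = _0, next = _1, ...
Query node: J
Path from root: _0 -> _1 -> J
Depth of J: 2 (number of edges from root)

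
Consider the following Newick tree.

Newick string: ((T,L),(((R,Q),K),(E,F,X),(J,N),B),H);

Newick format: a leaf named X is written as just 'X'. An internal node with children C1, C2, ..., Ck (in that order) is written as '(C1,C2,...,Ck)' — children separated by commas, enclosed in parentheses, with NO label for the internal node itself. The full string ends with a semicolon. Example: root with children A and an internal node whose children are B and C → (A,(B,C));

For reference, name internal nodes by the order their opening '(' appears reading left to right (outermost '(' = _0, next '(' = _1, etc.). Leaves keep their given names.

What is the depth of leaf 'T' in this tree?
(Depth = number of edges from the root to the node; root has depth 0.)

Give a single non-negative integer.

Answer: 2

Derivation:
Newick: ((T,L),(((R,Q),K),(E,F,X),(J,N),B),H);
Naming internals by '(' encounter order: outermost '(' = _0, next = _1, ...
Query node: T
Path from root: _0 -> _1 -> T
Depth of T: 2 (number of edges from root)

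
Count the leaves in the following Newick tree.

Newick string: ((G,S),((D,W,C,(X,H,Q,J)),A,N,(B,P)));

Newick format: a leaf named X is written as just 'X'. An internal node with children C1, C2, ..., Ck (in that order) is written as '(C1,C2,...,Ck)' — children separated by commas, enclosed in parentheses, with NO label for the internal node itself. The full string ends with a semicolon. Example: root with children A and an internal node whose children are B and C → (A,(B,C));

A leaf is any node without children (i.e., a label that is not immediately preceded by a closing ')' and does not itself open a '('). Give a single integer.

Newick: ((G,S),((D,W,C,(X,H,Q,J)),A,N,(B,P)));
Scan left-to-right; a leaf is any maximal label run not followed by '(':
  pos 2: leaf 'G' → count = 1
  pos 4: leaf 'S' → count = 2
  pos 9: leaf 'D' → count = 3
  pos 11: leaf 'W' → count = 4
  pos 13: leaf 'C' → count = 5
  pos 16: leaf 'X' → count = 6
  pos 18: leaf 'H' → count = 7
  pos 20: leaf 'Q' → count = 8
  pos 22: leaf 'J' → count = 9
  pos 26: leaf 'A' → count = 10
  pos 28: leaf 'N' → count = 11
  pos 31: leaf 'B' → count = 12
  pos 33: leaf 'P' → count = 13
Total leaves: 13

Answer: 13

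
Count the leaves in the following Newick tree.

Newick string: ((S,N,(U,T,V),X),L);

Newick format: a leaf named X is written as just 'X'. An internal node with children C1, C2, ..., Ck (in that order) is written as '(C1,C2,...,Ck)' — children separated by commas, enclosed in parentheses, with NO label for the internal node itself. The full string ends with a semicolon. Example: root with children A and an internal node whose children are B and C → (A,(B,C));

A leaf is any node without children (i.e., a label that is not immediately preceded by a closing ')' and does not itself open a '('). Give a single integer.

Newick: ((S,N,(U,T,V),X),L);
Scan left-to-right; a leaf is any maximal label run not followed by '(':
  pos 2: leaf 'S' → count = 1
  pos 4: leaf 'N' → count = 2
  pos 7: leaf 'U' → count = 3
  pos 9: leaf 'T' → count = 4
  pos 11: leaf 'V' → count = 5
  pos 14: leaf 'X' → count = 6
  pos 17: leaf 'L' → count = 7
Total leaves: 7

Answer: 7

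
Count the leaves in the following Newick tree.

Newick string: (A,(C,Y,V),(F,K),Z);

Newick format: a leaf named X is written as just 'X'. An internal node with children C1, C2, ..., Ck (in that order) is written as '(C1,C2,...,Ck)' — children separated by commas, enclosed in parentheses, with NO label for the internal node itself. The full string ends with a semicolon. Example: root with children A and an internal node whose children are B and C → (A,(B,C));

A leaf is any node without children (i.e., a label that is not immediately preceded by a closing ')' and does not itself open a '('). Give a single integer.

Answer: 7

Derivation:
Newick: (A,(C,Y,V),(F,K),Z);
Scan left-to-right; a leaf is any maximal label run not followed by '(':
  pos 1: leaf 'A' → count = 1
  pos 4: leaf 'C' → count = 2
  pos 6: leaf 'Y' → count = 3
  pos 8: leaf 'V' → count = 4
  pos 12: leaf 'F' → count = 5
  pos 14: leaf 'K' → count = 6
  pos 17: leaf 'Z' → count = 7
Total leaves: 7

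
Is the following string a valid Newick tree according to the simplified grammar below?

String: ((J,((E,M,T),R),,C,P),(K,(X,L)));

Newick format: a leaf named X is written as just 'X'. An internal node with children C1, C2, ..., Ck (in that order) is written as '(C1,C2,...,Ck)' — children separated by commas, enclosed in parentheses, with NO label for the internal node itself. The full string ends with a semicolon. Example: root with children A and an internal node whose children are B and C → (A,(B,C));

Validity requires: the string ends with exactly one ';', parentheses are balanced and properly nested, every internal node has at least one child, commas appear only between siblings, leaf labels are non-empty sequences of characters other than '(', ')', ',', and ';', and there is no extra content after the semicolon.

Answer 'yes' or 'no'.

Input: ((J,((E,M,T),R),,C,P),(K,(X,L)));
Paren balance: 6 '(' vs 6 ')' OK
Ends with single ';': True
Full parse: FAILS (empty leaf label at pos 16)
Valid: False

Answer: no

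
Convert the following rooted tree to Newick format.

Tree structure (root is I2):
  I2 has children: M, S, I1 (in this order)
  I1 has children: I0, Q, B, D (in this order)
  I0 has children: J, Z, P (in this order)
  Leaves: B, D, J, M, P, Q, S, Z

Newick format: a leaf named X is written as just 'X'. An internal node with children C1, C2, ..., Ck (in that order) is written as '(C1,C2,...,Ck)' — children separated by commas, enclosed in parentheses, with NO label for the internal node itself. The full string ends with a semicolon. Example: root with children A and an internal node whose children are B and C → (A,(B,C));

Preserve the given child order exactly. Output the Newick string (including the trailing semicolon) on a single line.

internal I2 with children ['M', 'S', 'I1']
  leaf 'M' → 'M'
  leaf 'S' → 'S'
  internal I1 with children ['I0', 'Q', 'B', 'D']
    internal I0 with children ['J', 'Z', 'P']
      leaf 'J' → 'J'
      leaf 'Z' → 'Z'
      leaf 'P' → 'P'
    → '(J,Z,P)'
    leaf 'Q' → 'Q'
    leaf 'B' → 'B'
    leaf 'D' → 'D'
  → '((J,Z,P),Q,B,D)'
→ '(M,S,((J,Z,P),Q,B,D))'
Final: (M,S,((J,Z,P),Q,B,D));

Answer: (M,S,((J,Z,P),Q,B,D));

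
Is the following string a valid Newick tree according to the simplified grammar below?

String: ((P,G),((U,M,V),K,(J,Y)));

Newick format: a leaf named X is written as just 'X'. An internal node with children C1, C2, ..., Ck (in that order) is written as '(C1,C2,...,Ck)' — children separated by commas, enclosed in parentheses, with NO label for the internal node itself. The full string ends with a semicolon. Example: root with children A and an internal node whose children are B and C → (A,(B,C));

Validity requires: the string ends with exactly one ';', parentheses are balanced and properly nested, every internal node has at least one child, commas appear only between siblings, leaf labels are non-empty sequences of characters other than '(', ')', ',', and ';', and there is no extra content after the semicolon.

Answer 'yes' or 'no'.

Input: ((P,G),((U,M,V),K,(J,Y)));
Paren balance: 5 '(' vs 5 ')' OK
Ends with single ';': True
Full parse: OK
Valid: True

Answer: yes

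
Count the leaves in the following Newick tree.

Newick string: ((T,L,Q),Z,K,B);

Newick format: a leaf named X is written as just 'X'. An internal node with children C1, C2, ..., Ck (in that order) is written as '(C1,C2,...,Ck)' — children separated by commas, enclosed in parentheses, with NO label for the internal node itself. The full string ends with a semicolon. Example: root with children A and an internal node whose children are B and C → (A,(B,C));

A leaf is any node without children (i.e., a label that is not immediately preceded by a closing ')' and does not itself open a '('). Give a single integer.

Newick: ((T,L,Q),Z,K,B);
Scan left-to-right; a leaf is any maximal label run not followed by '(':
  pos 2: leaf 'T' → count = 1
  pos 4: leaf 'L' → count = 2
  pos 6: leaf 'Q' → count = 3
  pos 9: leaf 'Z' → count = 4
  pos 11: leaf 'K' → count = 5
  pos 13: leaf 'B' → count = 6
Total leaves: 6

Answer: 6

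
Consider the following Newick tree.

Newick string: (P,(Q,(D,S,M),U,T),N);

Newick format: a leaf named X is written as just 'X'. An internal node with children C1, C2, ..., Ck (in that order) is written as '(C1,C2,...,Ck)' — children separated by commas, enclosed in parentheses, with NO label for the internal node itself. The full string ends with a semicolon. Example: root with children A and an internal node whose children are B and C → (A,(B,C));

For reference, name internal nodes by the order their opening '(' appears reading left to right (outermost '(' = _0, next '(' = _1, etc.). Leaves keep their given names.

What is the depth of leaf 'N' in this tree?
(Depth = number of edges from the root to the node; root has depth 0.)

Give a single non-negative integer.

Answer: 1

Derivation:
Newick: (P,(Q,(D,S,M),U,T),N);
Naming internals by '(' encounter order: outermost '(' = _0, next = _1, ...
Query node: N
Path from root: _0 -> N
Depth of N: 1 (number of edges from root)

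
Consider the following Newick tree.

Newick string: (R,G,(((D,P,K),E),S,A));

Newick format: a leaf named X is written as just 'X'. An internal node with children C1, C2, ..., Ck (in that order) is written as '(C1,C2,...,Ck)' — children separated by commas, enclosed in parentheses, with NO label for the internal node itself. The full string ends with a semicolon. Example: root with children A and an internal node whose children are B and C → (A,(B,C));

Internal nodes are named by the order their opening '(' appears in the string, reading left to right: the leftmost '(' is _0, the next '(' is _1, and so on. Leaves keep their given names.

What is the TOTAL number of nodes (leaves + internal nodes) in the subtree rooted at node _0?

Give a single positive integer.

Newick: (R,G,(((D,P,K),E),S,A));
Locate _0: it is the '(' at position 0 (the 1st '(' reading left to right).
Query: subtree rooted at _0
_0: subtree_size = 1 + 11
  R: subtree_size = 1 + 0
  G: subtree_size = 1 + 0
  _1: subtree_size = 1 + 8
    _2: subtree_size = 1 + 5
      _3: subtree_size = 1 + 3
        D: subtree_size = 1 + 0
        P: subtree_size = 1 + 0
        K: subtree_size = 1 + 0
      E: subtree_size = 1 + 0
    S: subtree_size = 1 + 0
    A: subtree_size = 1 + 0
Total subtree size of _0: 12

Answer: 12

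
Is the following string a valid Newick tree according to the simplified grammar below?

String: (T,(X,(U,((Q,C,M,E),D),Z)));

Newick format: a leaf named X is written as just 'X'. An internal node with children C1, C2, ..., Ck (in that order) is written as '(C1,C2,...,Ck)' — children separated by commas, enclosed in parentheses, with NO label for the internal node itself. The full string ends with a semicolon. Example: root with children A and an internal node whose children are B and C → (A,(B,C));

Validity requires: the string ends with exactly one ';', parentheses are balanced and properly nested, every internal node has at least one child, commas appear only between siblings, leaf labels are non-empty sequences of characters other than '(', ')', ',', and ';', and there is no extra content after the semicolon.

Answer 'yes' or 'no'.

Answer: yes

Derivation:
Input: (T,(X,(U,((Q,C,M,E),D),Z)));
Paren balance: 5 '(' vs 5 ')' OK
Ends with single ';': True
Full parse: OK
Valid: True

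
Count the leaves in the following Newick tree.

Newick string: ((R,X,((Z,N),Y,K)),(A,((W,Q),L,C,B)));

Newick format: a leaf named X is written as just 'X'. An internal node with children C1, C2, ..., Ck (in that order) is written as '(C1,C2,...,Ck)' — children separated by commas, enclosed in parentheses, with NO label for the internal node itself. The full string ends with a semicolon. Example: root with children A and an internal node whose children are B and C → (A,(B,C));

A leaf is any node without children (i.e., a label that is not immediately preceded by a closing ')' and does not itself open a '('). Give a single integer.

Answer: 12

Derivation:
Newick: ((R,X,((Z,N),Y,K)),(A,((W,Q),L,C,B)));
Scan left-to-right; a leaf is any maximal label run not followed by '(':
  pos 2: leaf 'R' → count = 1
  pos 4: leaf 'X' → count = 2
  pos 8: leaf 'Z' → count = 3
  pos 10: leaf 'N' → count = 4
  pos 13: leaf 'Y' → count = 5
  pos 15: leaf 'K' → count = 6
  pos 20: leaf 'A' → count = 7
  pos 24: leaf 'W' → count = 8
  pos 26: leaf 'Q' → count = 9
  pos 29: leaf 'L' → count = 10
  pos 31: leaf 'C' → count = 11
  pos 33: leaf 'B' → count = 12
Total leaves: 12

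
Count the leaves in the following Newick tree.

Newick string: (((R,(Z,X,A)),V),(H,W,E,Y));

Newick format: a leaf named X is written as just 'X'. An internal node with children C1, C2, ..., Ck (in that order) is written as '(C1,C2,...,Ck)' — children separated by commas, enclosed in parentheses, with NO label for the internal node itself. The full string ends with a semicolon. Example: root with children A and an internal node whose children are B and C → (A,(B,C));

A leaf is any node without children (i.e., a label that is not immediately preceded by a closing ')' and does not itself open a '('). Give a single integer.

Newick: (((R,(Z,X,A)),V),(H,W,E,Y));
Scan left-to-right; a leaf is any maximal label run not followed by '(':
  pos 3: leaf 'R' → count = 1
  pos 6: leaf 'Z' → count = 2
  pos 8: leaf 'X' → count = 3
  pos 10: leaf 'A' → count = 4
  pos 14: leaf 'V' → count = 5
  pos 18: leaf 'H' → count = 6
  pos 20: leaf 'W' → count = 7
  pos 22: leaf 'E' → count = 8
  pos 24: leaf 'Y' → count = 9
Total leaves: 9

Answer: 9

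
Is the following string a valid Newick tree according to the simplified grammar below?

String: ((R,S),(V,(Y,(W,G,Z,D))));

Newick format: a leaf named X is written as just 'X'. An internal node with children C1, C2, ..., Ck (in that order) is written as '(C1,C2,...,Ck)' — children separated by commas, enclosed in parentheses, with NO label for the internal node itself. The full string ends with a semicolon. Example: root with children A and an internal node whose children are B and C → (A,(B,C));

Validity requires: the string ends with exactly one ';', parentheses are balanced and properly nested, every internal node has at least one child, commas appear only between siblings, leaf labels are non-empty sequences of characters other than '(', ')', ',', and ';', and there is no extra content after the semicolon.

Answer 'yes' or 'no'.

Input: ((R,S),(V,(Y,(W,G,Z,D))));
Paren balance: 5 '(' vs 5 ')' OK
Ends with single ';': True
Full parse: OK
Valid: True

Answer: yes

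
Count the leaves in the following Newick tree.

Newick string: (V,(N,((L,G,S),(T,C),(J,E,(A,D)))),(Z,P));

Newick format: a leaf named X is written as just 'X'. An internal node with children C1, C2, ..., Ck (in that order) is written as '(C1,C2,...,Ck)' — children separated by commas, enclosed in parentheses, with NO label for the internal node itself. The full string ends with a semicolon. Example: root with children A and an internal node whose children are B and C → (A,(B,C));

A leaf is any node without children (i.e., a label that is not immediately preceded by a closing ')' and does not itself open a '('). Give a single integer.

Newick: (V,(N,((L,G,S),(T,C),(J,E,(A,D)))),(Z,P));
Scan left-to-right; a leaf is any maximal label run not followed by '(':
  pos 1: leaf 'V' → count = 1
  pos 4: leaf 'N' → count = 2
  pos 8: leaf 'L' → count = 3
  pos 10: leaf 'G' → count = 4
  pos 12: leaf 'S' → count = 5
  pos 16: leaf 'T' → count = 6
  pos 18: leaf 'C' → count = 7
  pos 22: leaf 'J' → count = 8
  pos 24: leaf 'E' → count = 9
  pos 27: leaf 'A' → count = 10
  pos 29: leaf 'D' → count = 11
  pos 36: leaf 'Z' → count = 12
  pos 38: leaf 'P' → count = 13
Total leaves: 13

Answer: 13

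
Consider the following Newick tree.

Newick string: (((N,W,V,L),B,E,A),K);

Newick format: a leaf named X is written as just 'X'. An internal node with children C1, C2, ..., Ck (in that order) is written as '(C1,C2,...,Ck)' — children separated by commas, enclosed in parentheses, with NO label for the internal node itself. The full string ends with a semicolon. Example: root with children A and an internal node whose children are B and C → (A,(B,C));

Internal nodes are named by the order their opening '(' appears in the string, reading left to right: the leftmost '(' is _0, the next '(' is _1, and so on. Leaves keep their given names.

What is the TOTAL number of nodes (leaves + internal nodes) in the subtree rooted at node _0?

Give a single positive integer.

Answer: 11

Derivation:
Newick: (((N,W,V,L),B,E,A),K);
Locate _0: it is the '(' at position 0 (the 1st '(' reading left to right).
Query: subtree rooted at _0
_0: subtree_size = 1 + 10
  _1: subtree_size = 1 + 8
    _2: subtree_size = 1 + 4
      N: subtree_size = 1 + 0
      W: subtree_size = 1 + 0
      V: subtree_size = 1 + 0
      L: subtree_size = 1 + 0
    B: subtree_size = 1 + 0
    E: subtree_size = 1 + 0
    A: subtree_size = 1 + 0
  K: subtree_size = 1 + 0
Total subtree size of _0: 11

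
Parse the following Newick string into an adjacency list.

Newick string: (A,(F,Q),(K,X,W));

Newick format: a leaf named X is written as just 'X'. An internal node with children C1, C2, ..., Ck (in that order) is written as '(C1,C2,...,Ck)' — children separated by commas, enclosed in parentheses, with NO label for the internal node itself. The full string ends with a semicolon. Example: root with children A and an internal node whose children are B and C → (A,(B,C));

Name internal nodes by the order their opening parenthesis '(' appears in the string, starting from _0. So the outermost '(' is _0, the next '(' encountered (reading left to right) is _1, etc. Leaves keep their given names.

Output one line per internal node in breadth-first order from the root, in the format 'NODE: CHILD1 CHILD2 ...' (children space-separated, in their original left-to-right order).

Answer: _0: A _1 _2
_1: F Q
_2: K X W

Derivation:
Input: (A,(F,Q),(K,X,W));
Scanning left-to-right, naming '(' by encounter order:
  pos 0: '(' -> open internal node _0 (depth 1)
  pos 3: '(' -> open internal node _1 (depth 2)
  pos 7: ')' -> close internal node _1 (now at depth 1)
  pos 9: '(' -> open internal node _2 (depth 2)
  pos 15: ')' -> close internal node _2 (now at depth 1)
  pos 16: ')' -> close internal node _0 (now at depth 0)
Total internal nodes: 3
BFS adjacency from root:
  _0: A _1 _2
  _1: F Q
  _2: K X W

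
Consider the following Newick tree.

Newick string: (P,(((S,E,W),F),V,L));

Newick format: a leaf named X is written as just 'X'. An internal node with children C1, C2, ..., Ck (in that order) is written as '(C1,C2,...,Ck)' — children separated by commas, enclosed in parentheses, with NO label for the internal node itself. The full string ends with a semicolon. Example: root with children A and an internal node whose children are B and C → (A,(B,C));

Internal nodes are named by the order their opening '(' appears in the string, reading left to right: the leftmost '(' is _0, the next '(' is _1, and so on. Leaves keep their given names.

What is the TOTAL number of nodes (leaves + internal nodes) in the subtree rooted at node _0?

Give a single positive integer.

Answer: 11

Derivation:
Newick: (P,(((S,E,W),F),V,L));
Locate _0: it is the '(' at position 0 (the 1st '(' reading left to right).
Query: subtree rooted at _0
_0: subtree_size = 1 + 10
  P: subtree_size = 1 + 0
  _1: subtree_size = 1 + 8
    _2: subtree_size = 1 + 5
      _3: subtree_size = 1 + 3
        S: subtree_size = 1 + 0
        E: subtree_size = 1 + 0
        W: subtree_size = 1 + 0
      F: subtree_size = 1 + 0
    V: subtree_size = 1 + 0
    L: subtree_size = 1 + 0
Total subtree size of _0: 11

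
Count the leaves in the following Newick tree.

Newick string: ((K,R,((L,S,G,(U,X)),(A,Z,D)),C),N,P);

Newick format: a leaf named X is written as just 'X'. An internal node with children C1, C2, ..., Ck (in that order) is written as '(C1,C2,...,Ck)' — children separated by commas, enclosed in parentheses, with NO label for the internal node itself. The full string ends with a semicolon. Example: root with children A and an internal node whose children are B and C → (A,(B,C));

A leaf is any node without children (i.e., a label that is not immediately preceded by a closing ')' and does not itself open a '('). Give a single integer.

Newick: ((K,R,((L,S,G,(U,X)),(A,Z,D)),C),N,P);
Scan left-to-right; a leaf is any maximal label run not followed by '(':
  pos 2: leaf 'K' → count = 1
  pos 4: leaf 'R' → count = 2
  pos 8: leaf 'L' → count = 3
  pos 10: leaf 'S' → count = 4
  pos 12: leaf 'G' → count = 5
  pos 15: leaf 'U' → count = 6
  pos 17: leaf 'X' → count = 7
  pos 22: leaf 'A' → count = 8
  pos 24: leaf 'Z' → count = 9
  pos 26: leaf 'D' → count = 10
  pos 30: leaf 'C' → count = 11
  pos 33: leaf 'N' → count = 12
  pos 35: leaf 'P' → count = 13
Total leaves: 13

Answer: 13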